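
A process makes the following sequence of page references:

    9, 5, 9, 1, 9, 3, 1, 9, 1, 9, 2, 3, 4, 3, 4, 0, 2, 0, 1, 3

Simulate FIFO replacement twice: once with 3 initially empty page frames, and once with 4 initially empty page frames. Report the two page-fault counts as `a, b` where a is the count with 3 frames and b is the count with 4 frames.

3 frames: F F . F . F . F . . F . F F . F F . F F → 12 faults.
4 frames: F F . F . F . . . . F . F . . F . . F F → 9 faults.
9 < 12: adding a frame reduced faults, as is typical.

12, 9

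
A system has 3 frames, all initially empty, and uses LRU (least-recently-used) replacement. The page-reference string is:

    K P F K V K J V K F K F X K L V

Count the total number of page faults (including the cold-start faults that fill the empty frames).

9

K -> fault, frames [K]
P -> fault, frames [K, P]
F -> fault, frames [K, P, F]
K -> hit
V -> fault, evict P, frames [F, K, V]
K -> hit
J -> fault, evict F, frames [V, K, J]
V -> hit
K -> hit
F -> fault, evict J, frames [V, K, F]
K -> hit
F -> hit
X -> fault, evict V, frames [K, F, X]
K -> hit
L -> fault, evict F, frames [X, K, L]
V -> fault, evict X, frames [K, L, V]
Page faults: 9.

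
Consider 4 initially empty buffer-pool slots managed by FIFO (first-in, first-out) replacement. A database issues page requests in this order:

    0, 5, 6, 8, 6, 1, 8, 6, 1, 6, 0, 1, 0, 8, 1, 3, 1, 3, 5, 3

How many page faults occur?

0: fault, frames [0]
5: fault, frames [0, 5]
6: fault, frames [0, 5, 6]
8: fault, frames [0, 5, 6, 8]
6: hit
1: fault, evict 0, frames [5, 6, 8, 1]
8: hit
6: hit
1: hit
6: hit
0: fault, evict 5, frames [6, 8, 1, 0]
1: hit
0: hit
8: hit
1: hit
3: fault, evict 6, frames [8, 1, 0, 3]
1: hit
3: hit
5: fault, evict 8, frames [1, 0, 3, 5]
3: hit
Page faults: 8.

8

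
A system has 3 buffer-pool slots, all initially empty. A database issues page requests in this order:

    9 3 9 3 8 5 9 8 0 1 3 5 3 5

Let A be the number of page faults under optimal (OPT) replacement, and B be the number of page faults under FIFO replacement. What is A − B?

-2

Under OPT: F F . . F F . . F F F . . . → 7 faults.
Under FIFO: F F . . F F F . F F F F . . → 9 faults.
A − B = 7 − 9 = -2.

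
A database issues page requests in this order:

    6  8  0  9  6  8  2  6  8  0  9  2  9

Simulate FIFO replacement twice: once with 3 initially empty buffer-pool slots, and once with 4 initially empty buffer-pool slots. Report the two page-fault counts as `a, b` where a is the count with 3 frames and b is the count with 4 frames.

9, 10

3 frames: F F F F F F F . . F F . . → 9 faults.
4 frames: F F F F . . F F F F F F . → 10 faults.
10 > 9: adding a frame increased faults — Belady's anomaly.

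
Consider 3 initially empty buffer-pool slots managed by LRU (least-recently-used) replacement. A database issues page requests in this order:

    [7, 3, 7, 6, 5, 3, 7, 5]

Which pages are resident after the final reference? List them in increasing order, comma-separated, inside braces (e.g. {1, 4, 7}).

{3, 5, 7}

7 → fault, frames (7)
3 → fault, frames (7 3)
7 → hit
6 → fault, frames (3 7 6)
5 → fault, evict 3, frames (7 6 5)
3 → fault, evict 7, frames (6 5 3)
7 → fault, evict 6, frames (5 3 7)
5 → hit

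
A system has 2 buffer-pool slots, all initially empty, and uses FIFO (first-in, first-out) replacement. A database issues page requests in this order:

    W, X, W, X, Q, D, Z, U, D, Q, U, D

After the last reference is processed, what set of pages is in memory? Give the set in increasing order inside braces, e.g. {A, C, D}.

{D, U}

W: miss, frames {W}
X: miss, frames {W,X}
W: hit
X: hit
Q: miss, evict W, frames {X,Q}
D: miss, evict X, frames {Q,D}
Z: miss, evict Q, frames {D,Z}
U: miss, evict D, frames {Z,U}
D: miss, evict Z, frames {U,D}
Q: miss, evict U, frames {D,Q}
U: miss, evict D, frames {Q,U}
D: miss, evict Q, frames {U,D}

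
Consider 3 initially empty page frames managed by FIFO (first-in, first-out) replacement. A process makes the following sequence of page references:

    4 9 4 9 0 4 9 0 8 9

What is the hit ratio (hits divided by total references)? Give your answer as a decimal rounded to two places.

0.60

4: fault, frames [4]
9: fault, frames [4, 9]
4: hit
9: hit
0: fault, frames [4, 9, 0]
4: hit
9: hit
0: hit
8: fault, evict 4, frames [9, 0, 8]
9: hit
Hits: 6 of 10 references → 6/10 = 0.6000.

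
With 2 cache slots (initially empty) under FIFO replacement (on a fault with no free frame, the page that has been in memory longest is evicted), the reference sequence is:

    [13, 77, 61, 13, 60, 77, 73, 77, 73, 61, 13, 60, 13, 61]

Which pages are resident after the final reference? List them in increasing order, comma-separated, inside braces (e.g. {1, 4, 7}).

{60, 61}

13 → fault, frames {13}
77 → fault, frames {13,77}
61 → fault, evict 13, frames {77,61}
13 → fault, evict 77, frames {61,13}
60 → fault, evict 61, frames {13,60}
77 → fault, evict 13, frames {60,77}
73 → fault, evict 60, frames {77,73}
77 → hit
73 → hit
61 → fault, evict 77, frames {73,61}
13 → fault, evict 73, frames {61,13}
60 → fault, evict 61, frames {13,60}
13 → hit
61 → fault, evict 13, frames {60,61}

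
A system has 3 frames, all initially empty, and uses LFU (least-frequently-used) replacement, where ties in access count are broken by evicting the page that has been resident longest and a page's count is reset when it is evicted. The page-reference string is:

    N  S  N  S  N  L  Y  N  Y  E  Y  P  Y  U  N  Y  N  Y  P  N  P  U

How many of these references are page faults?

9

N -> miss, frames (N)
S -> miss, frames (N S)
N -> hit
S -> hit
N -> hit
L -> miss, frames (N S L)
Y -> miss, evict L, frames (N S Y)
N -> hit
Y -> hit
E -> miss, evict S, frames (N Y E)
Y -> hit
P -> miss, evict E, frames (N Y P)
Y -> hit
U -> miss, evict P, frames (N Y U)
N -> hit
Y -> hit
N -> hit
Y -> hit
P -> miss, evict U, frames (N Y P)
N -> hit
P -> hit
U -> miss, evict P, frames (N Y U)
Page faults: 9.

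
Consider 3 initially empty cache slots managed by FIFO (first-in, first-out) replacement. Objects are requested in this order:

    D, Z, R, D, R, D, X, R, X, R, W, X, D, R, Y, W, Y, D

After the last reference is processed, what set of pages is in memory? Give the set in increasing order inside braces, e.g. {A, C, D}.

D: miss, frames [D]
Z: miss, frames [D, Z]
R: miss, frames [D, Z, R]
D: hit
R: hit
D: hit
X: miss, evict D, frames [Z, R, X]
R: hit
X: hit
R: hit
W: miss, evict Z, frames [R, X, W]
X: hit
D: miss, evict R, frames [X, W, D]
R: miss, evict X, frames [W, D, R]
Y: miss, evict W, frames [D, R, Y]
W: miss, evict D, frames [R, Y, W]
Y: hit
D: miss, evict R, frames [Y, W, D]

{D, W, Y}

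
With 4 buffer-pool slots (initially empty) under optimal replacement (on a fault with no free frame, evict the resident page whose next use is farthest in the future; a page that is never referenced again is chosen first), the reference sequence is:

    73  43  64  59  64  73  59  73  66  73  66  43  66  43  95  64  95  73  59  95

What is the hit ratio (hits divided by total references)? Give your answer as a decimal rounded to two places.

0.65

73: miss, frames {73}
43: miss, frames {73,43}
64: miss, frames {73,43,64}
59: miss, frames {73,43,64,59}
64: hit
73: hit
59: hit
73: hit
66: miss, evict 59, frames {73,43,64,66}
73: hit
66: hit
43: hit
66: hit
43: hit
95: miss, evict 66, frames {73,43,64,95}
64: hit
95: hit
73: hit
59: miss, evict 64, frames {73,43,95,59}
95: hit
Hits: 13 of 20 references → 13/20 = 0.6500.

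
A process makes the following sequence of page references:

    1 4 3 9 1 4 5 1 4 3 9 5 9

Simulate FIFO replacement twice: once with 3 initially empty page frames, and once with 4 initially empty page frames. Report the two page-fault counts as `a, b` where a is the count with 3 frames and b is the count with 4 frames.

9, 10

3 frames: F F F F F F F . . F F . . → 9 faults.
4 frames: F F F F . . F F F F F F . → 10 faults.
10 > 9: adding a frame increased faults — Belady's anomaly.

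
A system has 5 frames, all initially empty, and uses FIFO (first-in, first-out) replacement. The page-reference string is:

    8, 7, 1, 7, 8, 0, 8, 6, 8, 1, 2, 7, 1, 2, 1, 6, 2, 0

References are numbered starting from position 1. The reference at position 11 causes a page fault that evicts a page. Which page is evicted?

pos 1: 8 → fault, frames {8}
pos 2: 7 → fault, frames {8,7}
pos 3: 1 → fault, frames {8,7,1}
pos 4: 7 → hit
pos 5: 8 → hit
pos 6: 0 → fault, frames {8,7,1,0}
pos 7: 8 → hit
pos 8: 6 → fault, frames {8,7,1,0,6}
pos 9: 8 → hit
pos 10: 1 → hit
pos 11: 2 → fault, evict 8, frames {7,1,0,6,2}
At position 11, page 8 is evicted.

8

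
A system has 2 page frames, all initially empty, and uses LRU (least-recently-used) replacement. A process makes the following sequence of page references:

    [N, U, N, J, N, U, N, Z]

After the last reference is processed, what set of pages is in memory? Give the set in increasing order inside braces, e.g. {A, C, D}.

{N, Z}

N: fault, frames (N)
U: fault, frames (N U)
N: hit
J: fault, evict U, frames (N J)
N: hit
U: fault, evict J, frames (N U)
N: hit
Z: fault, evict U, frames (N Z)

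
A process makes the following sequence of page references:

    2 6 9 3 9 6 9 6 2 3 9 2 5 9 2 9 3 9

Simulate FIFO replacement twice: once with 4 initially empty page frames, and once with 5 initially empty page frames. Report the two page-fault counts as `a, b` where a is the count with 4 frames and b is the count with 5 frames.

4 frames: F F F F . . . . . . . . F . F . . . → 6 faults.
5 frames: F F F F . . . . . . . . F . . . . . → 5 faults.
5 < 6: adding a frame reduced faults, as is typical.

6, 5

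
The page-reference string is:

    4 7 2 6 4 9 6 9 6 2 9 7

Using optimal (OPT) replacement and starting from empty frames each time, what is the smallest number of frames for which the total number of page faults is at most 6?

3

f=1: 12 faults
f=2: 7 faults
f=3: 6 faults
f=4: 5 faults
f=5: 5 faults
Smallest f with faults ≤ 6 is 3.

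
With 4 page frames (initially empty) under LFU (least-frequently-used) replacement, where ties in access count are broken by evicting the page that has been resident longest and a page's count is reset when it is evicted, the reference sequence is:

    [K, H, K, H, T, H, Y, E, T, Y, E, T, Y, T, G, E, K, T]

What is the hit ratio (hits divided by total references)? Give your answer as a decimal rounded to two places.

0.33

K -> fault, frames {K}
H -> fault, frames {K,H}
K -> hit
H -> hit
T -> fault, frames {K,H,T}
H -> hit
Y -> fault, frames {K,H,T,Y}
E -> fault, evict T, frames {K,H,Y,E}
T -> fault, evict Y, frames {K,H,E,T}
Y -> fault, evict E, frames {K,H,T,Y}
E -> fault, evict T, frames {K,H,Y,E}
T -> fault, evict Y, frames {K,H,E,T}
Y -> fault, evict E, frames {K,H,T,Y}
T -> hit
G -> fault, evict Y, frames {K,H,T,G}
E -> fault, evict G, frames {K,H,T,E}
K -> hit
T -> hit
Hits: 6 of 18 references → 6/18 = 0.3333.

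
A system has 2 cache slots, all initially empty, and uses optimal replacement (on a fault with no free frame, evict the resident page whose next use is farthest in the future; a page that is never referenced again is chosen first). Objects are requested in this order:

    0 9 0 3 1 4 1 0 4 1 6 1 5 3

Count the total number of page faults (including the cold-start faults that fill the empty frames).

10

0 → fault, frames [0]
9 → fault, frames [0, 9]
0 → hit
3 → fault, evict 9, frames [0, 3]
1 → fault, evict 3, frames [0, 1]
4 → fault, evict 0, frames [1, 4]
1 → hit
0 → fault, evict 1, frames [4, 0]
4 → hit
1 → fault, evict 0, frames [4, 1]
6 → fault, evict 4, frames [1, 6]
1 → hit
5 → fault, evict 6, frames [1, 5]
3 → fault, evict 5, frames [1, 3]
Page faults: 10.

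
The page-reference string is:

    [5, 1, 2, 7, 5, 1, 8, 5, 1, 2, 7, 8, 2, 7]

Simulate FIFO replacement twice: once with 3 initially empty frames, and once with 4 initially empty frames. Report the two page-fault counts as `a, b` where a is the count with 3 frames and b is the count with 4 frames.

9, 10

3 frames: F F F F F F F . . F F . . . → 9 faults.
4 frames: F F F F . . F F F F F F . . → 10 faults.
10 > 9: adding a frame increased faults — Belady's anomaly.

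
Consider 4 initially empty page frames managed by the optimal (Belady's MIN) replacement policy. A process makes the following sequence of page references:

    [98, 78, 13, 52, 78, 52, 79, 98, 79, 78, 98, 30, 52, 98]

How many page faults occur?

98 → fault, frames {98}
78 → fault, frames {98,78}
13 → fault, frames {98,78,13}
52 → fault, frames {98,78,13,52}
78 → hit
52 → hit
79 → fault, evict 13, frames {98,78,52,79}
98 → hit
79 → hit
78 → hit
98 → hit
30 → fault, evict 79, frames {98,78,52,30}
52 → hit
98 → hit
Page faults: 6.

6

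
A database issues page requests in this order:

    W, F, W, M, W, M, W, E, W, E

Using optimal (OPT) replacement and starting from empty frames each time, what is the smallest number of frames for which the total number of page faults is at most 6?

2

f=1: 10 faults
f=2: 4 faults
f=3: 4 faults
f=4: 4 faults
Smallest f with faults ≤ 6 is 2.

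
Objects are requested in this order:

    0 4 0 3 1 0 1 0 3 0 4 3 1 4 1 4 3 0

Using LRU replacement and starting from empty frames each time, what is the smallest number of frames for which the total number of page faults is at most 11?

f=1: 18 faults
f=2: 12 faults
f=3: 7 faults
f=4: 4 faults
Smallest f with faults ≤ 11 is 3.

3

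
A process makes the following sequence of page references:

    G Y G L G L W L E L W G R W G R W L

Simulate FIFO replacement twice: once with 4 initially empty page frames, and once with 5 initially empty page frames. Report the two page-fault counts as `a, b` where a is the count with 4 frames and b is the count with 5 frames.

8, 7

4 frames: F F . F . . F . F . . F F . . . . F → 8 faults.
5 frames: F F . F . . F . F . . . F . F . . . → 7 faults.
7 < 8: adding a frame reduced faults, as is typical.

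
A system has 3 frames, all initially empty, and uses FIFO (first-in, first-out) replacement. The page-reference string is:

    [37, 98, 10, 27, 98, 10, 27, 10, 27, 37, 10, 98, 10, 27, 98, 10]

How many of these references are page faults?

8

37: fault, frames {37}
98: fault, frames {37,98}
10: fault, frames {37,98,10}
27: fault, evict 37, frames {98,10,27}
98: hit
10: hit
27: hit
10: hit
27: hit
37: fault, evict 98, frames {10,27,37}
10: hit
98: fault, evict 10, frames {27,37,98}
10: fault, evict 27, frames {37,98,10}
27: fault, evict 37, frames {98,10,27}
98: hit
10: hit
Page faults: 8.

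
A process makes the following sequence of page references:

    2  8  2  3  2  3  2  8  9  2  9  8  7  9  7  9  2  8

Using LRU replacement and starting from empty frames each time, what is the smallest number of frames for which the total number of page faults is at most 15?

2

f=1: 18 faults
f=2: 11 faults
f=3: 7 faults
f=4: 5 faults
f=5: 5 faults
Smallest f with faults ≤ 15 is 2.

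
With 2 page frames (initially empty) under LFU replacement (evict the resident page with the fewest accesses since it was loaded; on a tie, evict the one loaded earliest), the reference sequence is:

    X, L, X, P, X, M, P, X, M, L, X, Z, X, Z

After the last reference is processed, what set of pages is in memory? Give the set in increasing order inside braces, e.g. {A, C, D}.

X → miss, frames {X}
L → miss, frames {X,L}
X → hit
P → miss, evict L, frames {X,P}
X → hit
M → miss, evict P, frames {X,M}
P → miss, evict M, frames {X,P}
X → hit
M → miss, evict P, frames {X,M}
L → miss, evict M, frames {X,L}
X → hit
Z → miss, evict L, frames {X,Z}
X → hit
Z → hit

{X, Z}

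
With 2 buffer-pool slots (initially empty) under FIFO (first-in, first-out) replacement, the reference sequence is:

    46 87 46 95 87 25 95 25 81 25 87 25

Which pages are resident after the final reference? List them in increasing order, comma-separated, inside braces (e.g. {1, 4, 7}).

{25, 87}

46 -> miss, frames [46]
87 -> miss, frames [46, 87]
46 -> hit
95 -> miss, evict 46, frames [87, 95]
87 -> hit
25 -> miss, evict 87, frames [95, 25]
95 -> hit
25 -> hit
81 -> miss, evict 95, frames [25, 81]
25 -> hit
87 -> miss, evict 25, frames [81, 87]
25 -> miss, evict 81, frames [87, 25]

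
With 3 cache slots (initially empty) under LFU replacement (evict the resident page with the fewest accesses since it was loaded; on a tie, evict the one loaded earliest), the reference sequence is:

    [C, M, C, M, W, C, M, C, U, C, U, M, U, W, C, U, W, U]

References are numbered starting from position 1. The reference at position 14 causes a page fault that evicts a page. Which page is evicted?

U

pos 1: C: fault, frames (C)
pos 2: M: fault, frames (C M)
pos 3: C: hit
pos 4: M: hit
pos 5: W: fault, frames (C M W)
pos 6: C: hit
pos 7: M: hit
pos 8: C: hit
pos 9: U: fault, evict W, frames (C M U)
pos 10: C: hit
pos 11: U: hit
pos 12: M: hit
pos 13: U: hit
pos 14: W: fault, evict U, frames (C M W)
At position 14, page U is evicted.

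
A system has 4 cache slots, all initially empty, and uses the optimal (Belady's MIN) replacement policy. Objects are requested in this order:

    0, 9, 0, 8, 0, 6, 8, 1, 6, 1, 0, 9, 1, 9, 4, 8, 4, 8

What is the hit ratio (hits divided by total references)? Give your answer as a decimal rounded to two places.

0.61

0 → fault, frames [0]
9 → fault, frames [0, 9]
0 → hit
8 → fault, frames [0, 9, 8]
0 → hit
6 → fault, frames [0, 9, 8, 6]
8 → hit
1 → fault, evict 8, frames [0, 9, 6, 1]
6 → hit
1 → hit
0 → hit
9 → hit
1 → hit
9 → hit
4 → fault, evict 1, frames [0, 9, 6, 4]
8 → fault, evict 6, frames [0, 9, 4, 8]
4 → hit
8 → hit
Hits: 11 of 18 references → 11/18 = 0.6111.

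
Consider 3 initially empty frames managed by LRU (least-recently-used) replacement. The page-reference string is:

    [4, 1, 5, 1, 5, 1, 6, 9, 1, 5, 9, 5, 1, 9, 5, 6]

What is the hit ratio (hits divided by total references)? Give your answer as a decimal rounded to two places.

0.56

4 -> miss, frames [4]
1 -> miss, frames [4, 1]
5 -> miss, frames [4, 1, 5]
1 -> hit
5 -> hit
1 -> hit
6 -> miss, evict 4, frames [5, 1, 6]
9 -> miss, evict 5, frames [1, 6, 9]
1 -> hit
5 -> miss, evict 6, frames [9, 1, 5]
9 -> hit
5 -> hit
1 -> hit
9 -> hit
5 -> hit
6 -> miss, evict 1, frames [9, 5, 6]
Hits: 9 of 16 references → 9/16 = 0.5625.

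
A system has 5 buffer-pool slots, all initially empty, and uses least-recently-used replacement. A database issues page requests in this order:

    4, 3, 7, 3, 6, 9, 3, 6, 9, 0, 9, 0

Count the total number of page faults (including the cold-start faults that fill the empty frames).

6

4 -> miss, frames [4]
3 -> miss, frames [4, 3]
7 -> miss, frames [4, 3, 7]
3 -> hit
6 -> miss, frames [4, 7, 3, 6]
9 -> miss, frames [4, 7, 3, 6, 9]
3 -> hit
6 -> hit
9 -> hit
0 -> miss, evict 4, frames [7, 3, 6, 9, 0]
9 -> hit
0 -> hit
Page faults: 6.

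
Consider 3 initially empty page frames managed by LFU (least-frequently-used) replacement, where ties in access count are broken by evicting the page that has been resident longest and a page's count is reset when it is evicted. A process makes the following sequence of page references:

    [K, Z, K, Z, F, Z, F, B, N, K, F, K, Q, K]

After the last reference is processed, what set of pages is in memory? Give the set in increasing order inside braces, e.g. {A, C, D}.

K: miss, frames (K)
Z: miss, frames (K Z)
K: hit
Z: hit
F: miss, frames (K Z F)
Z: hit
F: hit
B: miss, evict K, frames (Z F B)
N: miss, evict B, frames (Z F N)
K: miss, evict N, frames (Z F K)
F: hit
K: hit
Q: miss, evict K, frames (Z F Q)
K: miss, evict Q, frames (Z F K)

{F, K, Z}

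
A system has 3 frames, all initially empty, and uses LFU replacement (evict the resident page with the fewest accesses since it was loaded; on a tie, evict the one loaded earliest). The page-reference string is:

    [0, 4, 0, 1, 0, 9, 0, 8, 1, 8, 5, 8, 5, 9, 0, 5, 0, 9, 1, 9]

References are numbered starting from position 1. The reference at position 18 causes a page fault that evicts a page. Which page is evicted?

pos 1: 0 -> fault, frames [0]
pos 2: 4 -> fault, frames [0, 4]
pos 3: 0 -> hit
pos 4: 1 -> fault, frames [0, 4, 1]
pos 5: 0 -> hit
pos 6: 9 -> fault, evict 4, frames [0, 1, 9]
pos 7: 0 -> hit
pos 8: 8 -> fault, evict 1, frames [0, 9, 8]
pos 9: 1 -> fault, evict 9, frames [0, 8, 1]
pos 10: 8 -> hit
pos 11: 5 -> fault, evict 1, frames [0, 8, 5]
pos 12: 8 -> hit
pos 13: 5 -> hit
pos 14: 9 -> fault, evict 5, frames [0, 8, 9]
pos 15: 0 -> hit
pos 16: 5 -> fault, evict 9, frames [0, 8, 5]
pos 17: 0 -> hit
pos 18: 9 -> fault, evict 5, frames [0, 8, 9]
At position 18, page 5 is evicted.

5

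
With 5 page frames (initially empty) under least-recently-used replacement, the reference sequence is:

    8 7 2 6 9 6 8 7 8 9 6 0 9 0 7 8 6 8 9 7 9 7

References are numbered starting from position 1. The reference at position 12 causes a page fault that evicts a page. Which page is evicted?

2

pos 1: 8 -> fault, frames {8}
pos 2: 7 -> fault, frames {8,7}
pos 3: 2 -> fault, frames {8,7,2}
pos 4: 6 -> fault, frames {8,7,2,6}
pos 5: 9 -> fault, frames {8,7,2,6,9}
pos 6: 6 -> hit
pos 7: 8 -> hit
pos 8: 7 -> hit
pos 9: 8 -> hit
pos 10: 9 -> hit
pos 11: 6 -> hit
pos 12: 0 -> fault, evict 2, frames {7,8,9,6,0}
At position 12, page 2 is evicted.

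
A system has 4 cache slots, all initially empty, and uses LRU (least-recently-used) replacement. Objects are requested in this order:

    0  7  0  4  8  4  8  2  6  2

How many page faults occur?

6

0 -> fault, frames {0}
7 -> fault, frames {0,7}
0 -> hit
4 -> fault, frames {7,0,4}
8 -> fault, frames {7,0,4,8}
4 -> hit
8 -> hit
2 -> fault, evict 7, frames {0,4,8,2}
6 -> fault, evict 0, frames {4,8,2,6}
2 -> hit
Page faults: 6.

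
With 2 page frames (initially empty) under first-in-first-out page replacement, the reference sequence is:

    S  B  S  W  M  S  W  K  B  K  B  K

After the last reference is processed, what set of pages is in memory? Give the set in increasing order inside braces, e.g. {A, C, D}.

{B, K}

S → miss, frames [S]
B → miss, frames [S, B]
S → hit
W → miss, evict S, frames [B, W]
M → miss, evict B, frames [W, M]
S → miss, evict W, frames [M, S]
W → miss, evict M, frames [S, W]
K → miss, evict S, frames [W, K]
B → miss, evict W, frames [K, B]
K → hit
B → hit
K → hit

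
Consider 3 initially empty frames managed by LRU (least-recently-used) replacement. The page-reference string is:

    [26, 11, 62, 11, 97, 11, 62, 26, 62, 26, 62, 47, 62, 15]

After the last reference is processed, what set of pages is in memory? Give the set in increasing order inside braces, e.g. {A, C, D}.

{15, 47, 62}

26: miss, frames (26)
11: miss, frames (26 11)
62: miss, frames (26 11 62)
11: hit
97: miss, evict 26, frames (62 11 97)
11: hit
62: hit
26: miss, evict 97, frames (11 62 26)
62: hit
26: hit
62: hit
47: miss, evict 11, frames (26 62 47)
62: hit
15: miss, evict 26, frames (47 62 15)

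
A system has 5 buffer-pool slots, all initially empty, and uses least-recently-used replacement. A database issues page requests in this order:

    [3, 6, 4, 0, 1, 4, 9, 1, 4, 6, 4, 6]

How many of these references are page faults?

6

3 -> fault, frames (3)
6 -> fault, frames (3 6)
4 -> fault, frames (3 6 4)
0 -> fault, frames (3 6 4 0)
1 -> fault, frames (3 6 4 0 1)
4 -> hit
9 -> fault, evict 3, frames (6 0 1 4 9)
1 -> hit
4 -> hit
6 -> hit
4 -> hit
6 -> hit
Page faults: 6.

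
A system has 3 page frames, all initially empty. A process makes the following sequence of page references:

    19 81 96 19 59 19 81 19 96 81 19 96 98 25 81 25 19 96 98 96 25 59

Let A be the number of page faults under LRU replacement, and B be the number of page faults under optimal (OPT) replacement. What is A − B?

Under LRU: F F F . F . F . F . . . F F F . F F F . F F → 14 faults.
Under OPT: F F F . F . . . F . . . F F . . . F F . . F → 10 faults.
A − B = 14 − 10 = 4.

4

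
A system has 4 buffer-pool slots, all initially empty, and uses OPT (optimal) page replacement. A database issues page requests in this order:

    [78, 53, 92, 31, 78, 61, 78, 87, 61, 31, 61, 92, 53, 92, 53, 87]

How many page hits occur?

78 → miss, frames [78]
53 → miss, frames [78, 53]
92 → miss, frames [78, 53, 92]
31 → miss, frames [78, 53, 92, 31]
78 → hit
61 → miss, evict 53, frames [78, 92, 31, 61]
78 → hit
87 → miss, evict 78, frames [92, 31, 61, 87]
61 → hit
31 → hit
61 → hit
92 → hit
53 → miss, evict 61, frames [92, 31, 87, 53]
92 → hit
53 → hit
87 → hit
Hits: 9.

9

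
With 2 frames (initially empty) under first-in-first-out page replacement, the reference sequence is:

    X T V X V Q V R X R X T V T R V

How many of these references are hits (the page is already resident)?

X -> miss, frames [X]
T -> miss, frames [X, T]
V -> miss, evict X, frames [T, V]
X -> miss, evict T, frames [V, X]
V -> hit
Q -> miss, evict V, frames [X, Q]
V -> miss, evict X, frames [Q, V]
R -> miss, evict Q, frames [V, R]
X -> miss, evict V, frames [R, X]
R -> hit
X -> hit
T -> miss, evict R, frames [X, T]
V -> miss, evict X, frames [T, V]
T -> hit
R -> miss, evict T, frames [V, R]
V -> hit
Hits: 5.

5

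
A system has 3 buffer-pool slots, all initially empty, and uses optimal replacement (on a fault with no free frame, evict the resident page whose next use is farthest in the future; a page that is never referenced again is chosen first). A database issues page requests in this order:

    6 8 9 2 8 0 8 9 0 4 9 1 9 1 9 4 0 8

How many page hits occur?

6: miss, frames (6)
8: miss, frames (6 8)
9: miss, frames (6 8 9)
2: miss, evict 6, frames (8 9 2)
8: hit
0: miss, evict 2, frames (8 9 0)
8: hit
9: hit
0: hit
4: miss, evict 8, frames (9 0 4)
9: hit
1: miss, evict 0, frames (9 4 1)
9: hit
1: hit
9: hit
4: hit
0: miss, evict 1, frames (9 4 0)
8: miss, evict 0, frames (9 4 8)
Hits: 9.

9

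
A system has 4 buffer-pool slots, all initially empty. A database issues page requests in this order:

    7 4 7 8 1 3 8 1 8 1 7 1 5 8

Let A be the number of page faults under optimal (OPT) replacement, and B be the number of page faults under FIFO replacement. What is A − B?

-2

Under OPT: F F . F F F . . . . . . F . → 6 faults.
Under FIFO: F F . F F F . . . . F . F F → 8 faults.
A − B = 6 − 8 = -2.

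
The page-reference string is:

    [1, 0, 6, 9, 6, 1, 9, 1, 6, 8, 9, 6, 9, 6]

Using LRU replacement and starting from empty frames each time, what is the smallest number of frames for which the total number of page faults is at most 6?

f=1: 14 faults
f=2: 10 faults
f=3: 7 faults
f=4: 5 faults
f=5: 5 faults
Smallest f with faults ≤ 6 is 4.

4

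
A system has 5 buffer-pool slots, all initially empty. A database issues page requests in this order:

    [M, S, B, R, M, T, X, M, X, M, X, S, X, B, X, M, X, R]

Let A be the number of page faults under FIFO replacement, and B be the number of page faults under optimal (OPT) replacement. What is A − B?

4

Under FIFO: F F F F . F F F . . . F . F . . . F → 10 faults.
Under OPT: F F F F . F F . . . . . . . . . . . → 6 faults.
A − B = 10 − 6 = 4.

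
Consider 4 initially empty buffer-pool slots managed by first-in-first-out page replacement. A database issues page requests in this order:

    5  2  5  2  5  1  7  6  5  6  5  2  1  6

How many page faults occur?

5 → fault, frames (5)
2 → fault, frames (5 2)
5 → hit
2 → hit
5 → hit
1 → fault, frames (5 2 1)
7 → fault, frames (5 2 1 7)
6 → fault, evict 5, frames (2 1 7 6)
5 → fault, evict 2, frames (1 7 6 5)
6 → hit
5 → hit
2 → fault, evict 1, frames (7 6 5 2)
1 → fault, evict 7, frames (6 5 2 1)
6 → hit
Page faults: 8.

8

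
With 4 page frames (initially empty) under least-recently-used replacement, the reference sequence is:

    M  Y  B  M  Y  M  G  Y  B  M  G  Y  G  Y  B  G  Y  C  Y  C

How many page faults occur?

M -> fault, frames [M]
Y -> fault, frames [M, Y]
B -> fault, frames [M, Y, B]
M -> hit
Y -> hit
M -> hit
G -> fault, frames [B, Y, M, G]
Y -> hit
B -> hit
M -> hit
G -> hit
Y -> hit
G -> hit
Y -> hit
B -> hit
G -> hit
Y -> hit
C -> fault, evict M, frames [B, G, Y, C]
Y -> hit
C -> hit
Page faults: 5.

5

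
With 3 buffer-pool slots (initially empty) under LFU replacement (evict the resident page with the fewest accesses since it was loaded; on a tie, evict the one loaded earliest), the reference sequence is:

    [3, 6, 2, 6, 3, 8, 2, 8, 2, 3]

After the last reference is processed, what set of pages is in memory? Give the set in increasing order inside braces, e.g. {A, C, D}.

3 → miss, frames [3]
6 → miss, frames [3, 6]
2 → miss, frames [3, 6, 2]
6 → hit
3 → hit
8 → miss, evict 2, frames [3, 6, 8]
2 → miss, evict 8, frames [3, 6, 2]
8 → miss, evict 2, frames [3, 6, 8]
2 → miss, evict 8, frames [3, 6, 2]
3 → hit

{2, 3, 6}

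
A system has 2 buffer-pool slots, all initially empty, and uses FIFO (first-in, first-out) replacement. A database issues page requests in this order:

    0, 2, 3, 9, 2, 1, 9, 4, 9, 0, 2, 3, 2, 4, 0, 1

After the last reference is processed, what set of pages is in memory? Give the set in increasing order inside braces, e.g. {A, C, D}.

{0, 1}

0 -> miss, frames [0]
2 -> miss, frames [0, 2]
3 -> miss, evict 0, frames [2, 3]
9 -> miss, evict 2, frames [3, 9]
2 -> miss, evict 3, frames [9, 2]
1 -> miss, evict 9, frames [2, 1]
9 -> miss, evict 2, frames [1, 9]
4 -> miss, evict 1, frames [9, 4]
9 -> hit
0 -> miss, evict 9, frames [4, 0]
2 -> miss, evict 4, frames [0, 2]
3 -> miss, evict 0, frames [2, 3]
2 -> hit
4 -> miss, evict 2, frames [3, 4]
0 -> miss, evict 3, frames [4, 0]
1 -> miss, evict 4, frames [0, 1]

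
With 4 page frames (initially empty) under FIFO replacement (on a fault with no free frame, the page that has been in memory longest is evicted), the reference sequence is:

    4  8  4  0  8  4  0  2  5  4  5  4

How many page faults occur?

6

4: miss, frames {4}
8: miss, frames {4,8}
4: hit
0: miss, frames {4,8,0}
8: hit
4: hit
0: hit
2: miss, frames {4,8,0,2}
5: miss, evict 4, frames {8,0,2,5}
4: miss, evict 8, frames {0,2,5,4}
5: hit
4: hit
Page faults: 6.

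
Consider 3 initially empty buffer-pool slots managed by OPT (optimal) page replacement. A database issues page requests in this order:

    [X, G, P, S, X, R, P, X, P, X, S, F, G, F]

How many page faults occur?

8

X: fault, frames [X]
G: fault, frames [X, G]
P: fault, frames [X, G, P]
S: fault, evict G, frames [X, P, S]
X: hit
R: fault, evict S, frames [X, P, R]
P: hit
X: hit
P: hit
X: hit
S: fault, evict R, frames [X, P, S]
F: fault, evict S, frames [X, P, F]
G: fault, evict P, frames [X, F, G]
F: hit
Page faults: 8.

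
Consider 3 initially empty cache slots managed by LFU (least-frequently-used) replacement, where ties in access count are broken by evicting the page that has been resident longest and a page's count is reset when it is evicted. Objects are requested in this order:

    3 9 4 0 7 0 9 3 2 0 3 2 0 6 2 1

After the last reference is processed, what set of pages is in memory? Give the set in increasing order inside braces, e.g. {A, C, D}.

{0, 1, 2}

3 -> miss, frames (3)
9 -> miss, frames (3 9)
4 -> miss, frames (3 9 4)
0 -> miss, evict 3, frames (9 4 0)
7 -> miss, evict 9, frames (4 0 7)
0 -> hit
9 -> miss, evict 4, frames (0 7 9)
3 -> miss, evict 7, frames (0 9 3)
2 -> miss, evict 9, frames (0 3 2)
0 -> hit
3 -> hit
2 -> hit
0 -> hit
6 -> miss, evict 3, frames (0 2 6)
2 -> hit
1 -> miss, evict 6, frames (0 2 1)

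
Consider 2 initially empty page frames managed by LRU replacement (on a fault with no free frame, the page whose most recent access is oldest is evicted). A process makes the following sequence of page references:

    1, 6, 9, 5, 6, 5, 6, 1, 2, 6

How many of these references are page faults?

1 → fault, frames {1}
6 → fault, frames {1,6}
9 → fault, evict 1, frames {6,9}
5 → fault, evict 6, frames {9,5}
6 → fault, evict 9, frames {5,6}
5 → hit
6 → hit
1 → fault, evict 5, frames {6,1}
2 → fault, evict 6, frames {1,2}
6 → fault, evict 1, frames {2,6}
Page faults: 8.

8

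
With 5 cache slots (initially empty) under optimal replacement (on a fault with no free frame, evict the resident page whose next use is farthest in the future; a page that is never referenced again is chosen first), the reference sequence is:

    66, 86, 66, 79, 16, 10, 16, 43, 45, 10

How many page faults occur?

7

66: fault, frames [66]
86: fault, frames [66, 86]
66: hit
79: fault, frames [66, 86, 79]
16: fault, frames [66, 86, 79, 16]
10: fault, frames [66, 86, 79, 16, 10]
16: hit
43: fault, evict 16, frames [66, 86, 79, 10, 43]
45: fault, evict 43, frames [66, 86, 79, 10, 45]
10: hit
Page faults: 7.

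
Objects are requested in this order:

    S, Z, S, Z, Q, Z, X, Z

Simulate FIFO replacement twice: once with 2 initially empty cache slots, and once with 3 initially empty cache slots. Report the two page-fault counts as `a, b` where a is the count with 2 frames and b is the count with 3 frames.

2 frames: F F . . F . F F → 5 faults.
3 frames: F F . . F . F . → 4 faults.
4 < 5: adding a frame reduced faults, as is typical.

5, 4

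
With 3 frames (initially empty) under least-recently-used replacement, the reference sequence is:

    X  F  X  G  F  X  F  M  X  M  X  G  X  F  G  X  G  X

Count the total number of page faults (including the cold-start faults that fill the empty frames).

6

X -> miss, frames {X}
F -> miss, frames {X,F}
X -> hit
G -> miss, frames {F,X,G}
F -> hit
X -> hit
F -> hit
M -> miss, evict G, frames {X,F,M}
X -> hit
M -> hit
X -> hit
G -> miss, evict F, frames {M,X,G}
X -> hit
F -> miss, evict M, frames {G,X,F}
G -> hit
X -> hit
G -> hit
X -> hit
Page faults: 6.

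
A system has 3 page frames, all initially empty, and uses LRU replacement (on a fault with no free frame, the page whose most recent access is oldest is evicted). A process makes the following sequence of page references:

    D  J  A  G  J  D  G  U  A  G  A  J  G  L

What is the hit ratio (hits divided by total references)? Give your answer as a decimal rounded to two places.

D → miss, frames [D]
J → miss, frames [D, J]
A → miss, frames [D, J, A]
G → miss, evict D, frames [J, A, G]
J → hit
D → miss, evict A, frames [G, J, D]
G → hit
U → miss, evict J, frames [D, G, U]
A → miss, evict D, frames [G, U, A]
G → hit
A → hit
J → miss, evict U, frames [G, A, J]
G → hit
L → miss, evict A, frames [J, G, L]
Hits: 5 of 14 references → 5/14 = 0.3571.

0.36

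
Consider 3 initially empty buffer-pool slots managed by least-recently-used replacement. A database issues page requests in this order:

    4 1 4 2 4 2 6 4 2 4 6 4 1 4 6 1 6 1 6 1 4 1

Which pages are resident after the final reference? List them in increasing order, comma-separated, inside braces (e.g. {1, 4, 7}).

{1, 4, 6}

4 → miss, frames [4]
1 → miss, frames [4, 1]
4 → hit
2 → miss, frames [1, 4, 2]
4 → hit
2 → hit
6 → miss, evict 1, frames [4, 2, 6]
4 → hit
2 → hit
4 → hit
6 → hit
4 → hit
1 → miss, evict 2, frames [6, 4, 1]
4 → hit
6 → hit
1 → hit
6 → hit
1 → hit
6 → hit
1 → hit
4 → hit
1 → hit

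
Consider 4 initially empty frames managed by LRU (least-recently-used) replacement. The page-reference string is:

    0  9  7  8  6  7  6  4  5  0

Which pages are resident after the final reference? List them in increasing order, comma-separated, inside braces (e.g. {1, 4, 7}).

{0, 4, 5, 6}

0: miss, frames [0]
9: miss, frames [0, 9]
7: miss, frames [0, 9, 7]
8: miss, frames [0, 9, 7, 8]
6: miss, evict 0, frames [9, 7, 8, 6]
7: hit
6: hit
4: miss, evict 9, frames [8, 7, 6, 4]
5: miss, evict 8, frames [7, 6, 4, 5]
0: miss, evict 7, frames [6, 4, 5, 0]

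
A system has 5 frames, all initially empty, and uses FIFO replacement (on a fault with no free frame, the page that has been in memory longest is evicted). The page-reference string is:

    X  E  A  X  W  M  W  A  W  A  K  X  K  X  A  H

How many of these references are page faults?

8

X → fault, frames {X}
E → fault, frames {X,E}
A → fault, frames {X,E,A}
X → hit
W → fault, frames {X,E,A,W}
M → fault, frames {X,E,A,W,M}
W → hit
A → hit
W → hit
A → hit
K → fault, evict X, frames {E,A,W,M,K}
X → fault, evict E, frames {A,W,M,K,X}
K → hit
X → hit
A → hit
H → fault, evict A, frames {W,M,K,X,H}
Page faults: 8.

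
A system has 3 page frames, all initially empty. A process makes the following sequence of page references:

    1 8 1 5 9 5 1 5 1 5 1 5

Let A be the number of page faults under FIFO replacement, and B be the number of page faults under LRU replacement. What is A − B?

Under FIFO: F F . F F . F . . . . . → 5 faults.
Under LRU: F F . F F . . . . . . . → 4 faults.
A − B = 5 − 4 = 1.

1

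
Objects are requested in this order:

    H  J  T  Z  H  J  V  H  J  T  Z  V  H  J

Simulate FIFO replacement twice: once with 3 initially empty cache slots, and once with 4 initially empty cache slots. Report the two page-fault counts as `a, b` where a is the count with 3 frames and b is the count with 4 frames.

3 frames: F F F F F F F . . F F . F F → 11 faults.
4 frames: F F F F . . F F F F F F F F → 12 faults.
12 > 11: adding a frame increased faults — Belady's anomaly.

11, 12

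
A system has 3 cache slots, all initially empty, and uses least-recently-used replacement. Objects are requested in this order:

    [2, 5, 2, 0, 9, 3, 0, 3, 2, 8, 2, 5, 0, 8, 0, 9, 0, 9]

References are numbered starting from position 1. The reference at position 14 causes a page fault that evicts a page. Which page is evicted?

pos 1: 2 -> fault, frames {2}
pos 2: 5 -> fault, frames {2,5}
pos 3: 2 -> hit
pos 4: 0 -> fault, frames {5,2,0}
pos 5: 9 -> fault, evict 5, frames {2,0,9}
pos 6: 3 -> fault, evict 2, frames {0,9,3}
pos 7: 0 -> hit
pos 8: 3 -> hit
pos 9: 2 -> fault, evict 9, frames {0,3,2}
pos 10: 8 -> fault, evict 0, frames {3,2,8}
pos 11: 2 -> hit
pos 12: 5 -> fault, evict 3, frames {8,2,5}
pos 13: 0 -> fault, evict 8, frames {2,5,0}
pos 14: 8 -> fault, evict 2, frames {5,0,8}
At position 14, page 2 is evicted.

2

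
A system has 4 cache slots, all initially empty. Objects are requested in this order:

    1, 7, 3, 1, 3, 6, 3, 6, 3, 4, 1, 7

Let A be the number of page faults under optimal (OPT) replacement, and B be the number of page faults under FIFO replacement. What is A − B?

Under OPT: F F F . . F . . . F . . → 5 faults.
Under FIFO: F F F . . F . . . F F F → 7 faults.
A − B = 5 − 7 = -2.

-2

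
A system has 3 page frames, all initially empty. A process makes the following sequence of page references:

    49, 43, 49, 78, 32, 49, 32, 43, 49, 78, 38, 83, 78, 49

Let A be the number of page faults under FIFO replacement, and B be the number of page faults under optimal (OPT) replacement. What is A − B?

3

Under FIFO: F F . F F F . F . F F F . F → 10 faults.
Under OPT: F F . F F . . . . F F F . . → 7 faults.
A − B = 10 − 7 = 3.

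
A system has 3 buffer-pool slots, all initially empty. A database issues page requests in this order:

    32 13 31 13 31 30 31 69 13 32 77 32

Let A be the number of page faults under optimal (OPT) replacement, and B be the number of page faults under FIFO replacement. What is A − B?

Under OPT: F F F . . F . F . F F . → 7 faults.
Under FIFO: F F F . . F . F F F F . → 8 faults.
A − B = 7 − 8 = -1.

-1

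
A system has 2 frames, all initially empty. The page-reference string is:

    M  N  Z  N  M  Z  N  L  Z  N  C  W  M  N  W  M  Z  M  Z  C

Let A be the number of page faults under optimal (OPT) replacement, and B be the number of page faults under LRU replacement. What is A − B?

-4

Under OPT: F F F . F . F F . F F F F . F . F . . F → 13 faults.
Under LRU: F F F . F F F F F F F F F F F F F . . F → 17 faults.
A − B = 13 − 17 = -4.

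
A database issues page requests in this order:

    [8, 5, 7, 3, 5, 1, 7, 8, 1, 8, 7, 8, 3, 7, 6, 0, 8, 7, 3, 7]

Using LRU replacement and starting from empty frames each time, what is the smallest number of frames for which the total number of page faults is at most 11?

4

f=1: 20 faults
f=2: 17 faults
f=3: 13 faults
f=4: 11 faults
f=5: 7 faults
f=6: 7 faults
f=7: 7 faults
Smallest f with faults ≤ 11 is 4.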